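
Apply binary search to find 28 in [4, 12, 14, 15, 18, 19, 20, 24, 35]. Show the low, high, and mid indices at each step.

Binary search for 28 in [4, 12, 14, 15, 18, 19, 20, 24, 35]:

lo=0, hi=8, mid=4, arr[mid]=18 -> 18 < 28, search right half
lo=5, hi=8, mid=6, arr[mid]=20 -> 20 < 28, search right half
lo=7, hi=8, mid=7, arr[mid]=24 -> 24 < 28, search right half
lo=8, hi=8, mid=8, arr[mid]=35 -> 35 > 28, search left half
lo=8 > hi=7, target 28 not found

Binary search determines that 28 is not in the array after 4 comparisons. The search space was exhausted without finding the target.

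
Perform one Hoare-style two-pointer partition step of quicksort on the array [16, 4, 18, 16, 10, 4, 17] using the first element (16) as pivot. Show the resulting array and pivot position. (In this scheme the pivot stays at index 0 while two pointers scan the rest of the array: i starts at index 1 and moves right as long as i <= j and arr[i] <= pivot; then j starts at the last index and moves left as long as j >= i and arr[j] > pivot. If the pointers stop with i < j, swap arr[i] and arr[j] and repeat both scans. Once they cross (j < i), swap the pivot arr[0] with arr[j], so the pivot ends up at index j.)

Hoare-style two-pointer partition with pivot = 16:

Initial array: [16, 4, 18, 16, 10, 4, 17]

Pointers start at i = 1, j = 6.
i stops at index 2 (arr[2]=18 > 16), j stops at index 5 (arr[5]=4 <= 16): swap arr[2] and arr[5], array becomes [16, 4, 4, 16, 10, 18, 17]
i ends at 5, j ends at 4: the pointers have crossed (j < i), so scanning stops.

Swap pivot arr[0] with arr[4] to place pivot at position 4: [10, 4, 4, 16, 16, 18, 17]
Pivot position: 4

After partitioning with pivot 16, the array becomes [10, 4, 4, 16, 16, 18, 17]. The pivot is placed at index 4. All elements to the left of the pivot are <= 16, and all elements to the right are > 16.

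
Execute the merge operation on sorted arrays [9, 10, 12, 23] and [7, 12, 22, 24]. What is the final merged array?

Merging process:

Compare 9 vs 7: take 7 from right. Merged: [7]
Compare 9 vs 12: take 9 from left. Merged: [7, 9]
Compare 10 vs 12: take 10 from left. Merged: [7, 9, 10]
Compare 12 vs 12: take 12 from left. Merged: [7, 9, 10, 12]
Compare 23 vs 12: take 12 from right. Merged: [7, 9, 10, 12, 12]
Compare 23 vs 22: take 22 from right. Merged: [7, 9, 10, 12, 12, 22]
Compare 23 vs 24: take 23 from left. Merged: [7, 9, 10, 12, 12, 22, 23]
Append remaining from right: [24]. Merged: [7, 9, 10, 12, 12, 22, 23, 24]

Final merged array: [7, 9, 10, 12, 12, 22, 23, 24]
Total comparisons: 7

The merged array is [7, 9, 10, 12, 12, 22, 23, 24], requiring 7 comparisons. The merge step runs in O(n) time where n is the total number of elements.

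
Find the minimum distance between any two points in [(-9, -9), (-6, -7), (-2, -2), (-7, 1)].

Computing all pairwise distances among 4 points:

d((-9, -9), (-6, -7)) = 3.6056 <-- minimum
d((-9, -9), (-2, -2)) = 9.8995
d((-9, -9), (-7, 1)) = 10.198
d((-6, -7), (-2, -2)) = 6.4031
d((-6, -7), (-7, 1)) = 8.0623
d((-2, -2), (-7, 1)) = 5.831

Closest pair: (-9, -9) and (-6, -7) with distance 3.6056

The closest pair is (-9, -9) and (-6, -7) with Euclidean distance 3.6056. For 4 points, brute-force pairwise comparison is shown above. For large n, the divide-and-conquer algorithm (sort by x, recurse on halves, check the dividing strip) achieves O(n log n).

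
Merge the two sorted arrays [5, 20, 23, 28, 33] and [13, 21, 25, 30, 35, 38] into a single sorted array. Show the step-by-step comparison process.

Merging process:

Compare 5 vs 13: take 5 from left. Merged: [5]
Compare 20 vs 13: take 13 from right. Merged: [5, 13]
Compare 20 vs 21: take 20 from left. Merged: [5, 13, 20]
Compare 23 vs 21: take 21 from right. Merged: [5, 13, 20, 21]
Compare 23 vs 25: take 23 from left. Merged: [5, 13, 20, 21, 23]
Compare 28 vs 25: take 25 from right. Merged: [5, 13, 20, 21, 23, 25]
Compare 28 vs 30: take 28 from left. Merged: [5, 13, 20, 21, 23, 25, 28]
Compare 33 vs 30: take 30 from right. Merged: [5, 13, 20, 21, 23, 25, 28, 30]
Compare 33 vs 35: take 33 from left. Merged: [5, 13, 20, 21, 23, 25, 28, 30, 33]
Append remaining from right: [35, 38]. Merged: [5, 13, 20, 21, 23, 25, 28, 30, 33, 35, 38]

Final merged array: [5, 13, 20, 21, 23, 25, 28, 30, 33, 35, 38]
Total comparisons: 9

The merged array is [5, 13, 20, 21, 23, 25, 28, 30, 33, 35, 38], requiring 9 comparisons. The merge step runs in O(n) time where n is the total number of elements.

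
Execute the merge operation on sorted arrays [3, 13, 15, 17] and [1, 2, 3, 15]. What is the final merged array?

Merging process:

Compare 3 vs 1: take 1 from right. Merged: [1]
Compare 3 vs 2: take 2 from right. Merged: [1, 2]
Compare 3 vs 3: take 3 from left. Merged: [1, 2, 3]
Compare 13 vs 3: take 3 from right. Merged: [1, 2, 3, 3]
Compare 13 vs 15: take 13 from left. Merged: [1, 2, 3, 3, 13]
Compare 15 vs 15: take 15 from left. Merged: [1, 2, 3, 3, 13, 15]
Compare 17 vs 15: take 15 from right. Merged: [1, 2, 3, 3, 13, 15, 15]
Append remaining from left: [17]. Merged: [1, 2, 3, 3, 13, 15, 15, 17]

Final merged array: [1, 2, 3, 3, 13, 15, 15, 17]
Total comparisons: 7

The merged array is [1, 2, 3, 3, 13, 15, 15, 17], requiring 7 comparisons. The merge step runs in O(n) time where n is the total number of elements.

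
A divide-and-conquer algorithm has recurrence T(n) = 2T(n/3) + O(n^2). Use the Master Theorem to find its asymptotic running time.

Master Theorem for T(n) = 2T(n/3) + O(n^2):

a = 2, b = 3, c = 2
log_b(a) = log_3(2) = 0.6309

Case 3: c = 2 > log_3(2) = 0.6309
T(n) = O(n^2) = O(n^2)

For T(n) = 2T(n/3) + O(n^2): log_3(2) = 0.6309. This is Case 3 of the Master Theorem (c > log_b(a), work dominated by root), giving O(n^2).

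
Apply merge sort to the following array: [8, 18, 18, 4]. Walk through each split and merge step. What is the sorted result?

Merge sort trace:

Split: [8, 18, 18, 4] -> [8, 18] and [18, 4]
  Split: [8, 18] -> [8] and [18]
  Merge: [8] + [18] -> [8, 18]
  Split: [18, 4] -> [18] and [4]
  Merge: [18] + [4] -> [4, 18]
Merge: [8, 18] + [4, 18] -> [4, 8, 18, 18]

Final sorted array: [4, 8, 18, 18]

The merge sort proceeds by recursively splitting the array and merging sorted halves.
After all merges, the sorted array is [4, 8, 18, 18].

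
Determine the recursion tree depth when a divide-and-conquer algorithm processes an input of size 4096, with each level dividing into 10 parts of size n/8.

For divide and conquer with division factor 8:

Problem sizes at each level:
Level 0: 4096
Level 1: 512
Level 2: 64
Level 3: 8
Level 4: 1

The root is level 0 and the size-1 base case is level 4 (the tree spans levels 0 through 4, i.e. 5 levels counting the root), so the depth is the number of divisions: log_8(4096) = 4

The recursion tree depth is log_8(4096) = 4. At each level, the problem size is divided by 8, so it takes 4 divisions to reduce to a base case of size 1. The algorithm makes 10 recursive calls at each level.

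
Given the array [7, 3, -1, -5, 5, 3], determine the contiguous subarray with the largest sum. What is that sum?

Using Kadane's algorithm on [7, 3, -1, -5, 5, 3]:

Scanning through the array:
Position 1 (value 3): max_ending_here = 10, max_so_far = 10
Position 2 (value -1): max_ending_here = 9, max_so_far = 10
Position 3 (value -5): max_ending_here = 4, max_so_far = 10
Position 4 (value 5): max_ending_here = 9, max_so_far = 10
Position 5 (value 3): max_ending_here = 12, max_so_far = 12

Maximum subarray: [7, 3, -1, -5, 5, 3]
Maximum sum: 12

The maximum subarray is [7, 3, -1, -5, 5, 3] with sum 12. This subarray runs from index 0 to index 5.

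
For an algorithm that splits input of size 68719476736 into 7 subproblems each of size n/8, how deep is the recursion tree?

For divide and conquer with division factor 8:

Problem sizes at each level:
Level 0: 68719476736
Level 1: 8589934592
Level 2: 1073741824
Level 3: 134217728
Level 4: 16777216
Level 5: 2097152
Level 6: 262144
Level 7: 32768
Level 8: 4096
Level 9: 512
Level 10: 64
Level 11: 8
Level 12: 1

The root is level 0 and the size-1 base case is level 12 (the tree spans levels 0 through 12, i.e. 13 levels counting the root), so the depth is the number of divisions: log_8(68719476736) = 12

The recursion tree depth is log_8(68719476736) = 12. At each level, the problem size is divided by 8, so it takes 12 divisions to reduce to a base case of size 1. The algorithm makes 7 recursive calls at each level.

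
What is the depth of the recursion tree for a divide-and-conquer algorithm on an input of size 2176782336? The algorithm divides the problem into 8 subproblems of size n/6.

For divide and conquer with division factor 6:

Problem sizes at each level:
Level 0: 2176782336
Level 1: 362797056
Level 2: 60466176
Level 3: 10077696
Level 4: 1679616
Level 5: 279936
Level 6: 46656
Level 7: 7776
Level 8: 1296
Level 9: 216
Level 10: 36
Level 11: 6
Level 12: 1

The root is level 0 and the size-1 base case is level 12 (the tree spans levels 0 through 12, i.e. 13 levels counting the root), so the depth is the number of divisions: log_6(2176782336) = 12

The recursion tree depth is log_6(2176782336) = 12. At each level, the problem size is divided by 6, so it takes 12 divisions to reduce to a base case of size 1. The algorithm makes 8 recursive calls at each level.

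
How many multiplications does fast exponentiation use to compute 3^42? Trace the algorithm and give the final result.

Computing 3^42 by squaring (build up from 3^1; each line after the first costs one multiplication):

3^1 = 3
3^2 = (3^1)^2 = 3^2 = 9
3^4 = (3^2)^2 = 9^2 = 81
3^5 = 3 * 3^4 = 3 * 81 = 243
3^10 = (3^5)^2 = 243^2 = 59049
3^20 = (3^10)^2 = 59049^2 = 3486784401
3^21 = 3 * 3^20 = 3 * 3486784401 = 10460353203
3^42 = (3^21)^2 = 10460353203^2 = 109418989131512359209

Result: 109418989131512359209
Multiplications needed: 7 (7 lines after 3^1)

3^42 = 109418989131512359209. Using exponentiation by squaring, this requires 7 multiplications. The key idea: if the exponent is even, square the half-power; if odd, multiply by the base once.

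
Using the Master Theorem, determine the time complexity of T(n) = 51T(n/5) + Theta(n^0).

Master Theorem for T(n) = 51T(n/5) + O(n^0):

a = 51, b = 5, c = 0
log_b(a) = log_5(51) = 2.4430

Case 1: c = 0 < log_5(51) = 2.4430
T(n) = O(n^(log_5 51))

For T(n) = 51T(n/5) + O(n^0): log_5(51) = 2.4430. This is Case 1 of the Master Theorem (c < log_b(a), work dominated by leaves), giving O(n^(log_5 51)).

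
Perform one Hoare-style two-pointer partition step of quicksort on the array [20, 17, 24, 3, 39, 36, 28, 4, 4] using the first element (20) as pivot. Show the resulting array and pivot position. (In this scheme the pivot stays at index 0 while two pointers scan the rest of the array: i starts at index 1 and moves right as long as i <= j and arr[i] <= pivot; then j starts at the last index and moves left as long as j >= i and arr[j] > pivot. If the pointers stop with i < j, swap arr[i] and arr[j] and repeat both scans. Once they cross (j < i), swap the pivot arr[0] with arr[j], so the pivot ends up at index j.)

Hoare-style two-pointer partition with pivot = 20:

Initial array: [20, 17, 24, 3, 39, 36, 28, 4, 4]

Pointers start at i = 1, j = 8.
i stops at index 2 (arr[2]=24 > 20), j stops at index 8 (arr[8]=4 <= 20): swap arr[2] and arr[8], array becomes [20, 17, 4, 3, 39, 36, 28, 4, 24]
i stops at index 4 (arr[4]=39 > 20), j stops at index 7 (arr[7]=4 <= 20): swap arr[4] and arr[7], array becomes [20, 17, 4, 3, 4, 36, 28, 39, 24]
i ends at 5, j ends at 4: the pointers have crossed (j < i), so scanning stops.

Swap pivot arr[0] with arr[4] to place pivot at position 4: [4, 17, 4, 3, 20, 36, 28, 39, 24]
Pivot position: 4

After partitioning with pivot 20, the array becomes [4, 17, 4, 3, 20, 36, 28, 39, 24]. The pivot is placed at index 4. All elements to the left of the pivot are <= 20, and all elements to the right are > 20.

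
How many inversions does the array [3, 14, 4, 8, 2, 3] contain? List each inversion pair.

Finding inversions in [3, 14, 4, 8, 2, 3]:

(0, 4): arr[0]=3 > arr[4]=2
(1, 2): arr[1]=14 > arr[2]=4
(1, 3): arr[1]=14 > arr[3]=8
(1, 4): arr[1]=14 > arr[4]=2
(1, 5): arr[1]=14 > arr[5]=3
(2, 4): arr[2]=4 > arr[4]=2
(2, 5): arr[2]=4 > arr[5]=3
(3, 4): arr[3]=8 > arr[4]=2
(3, 5): arr[3]=8 > arr[5]=3

Total inversions: 9

The array has 9 inversion(s): (0,4), (1,2), (1,3), (1,4), (1,5), (2,4), (2,5), (3,4), (3,5). Each pair (i,j) satisfies i < j and arr[i] > arr[j].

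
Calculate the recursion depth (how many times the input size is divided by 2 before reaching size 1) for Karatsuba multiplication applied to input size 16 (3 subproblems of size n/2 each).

For divide and conquer with division factor 2:

Problem sizes at each level:
Level 0: 16
Level 1: 8
Level 2: 4
Level 3: 2
Level 4: 1

The root is level 0 and the size-1 base case is level 4 (the tree spans levels 0 through 4, i.e. 5 levels counting the root), so the depth is the number of divisions: log_2(16) = 4

The recursion tree depth is log_2(16) = 4. At each level, the problem size is divided by 2, so it takes 4 divisions to reduce to a base case of size 1. The algorithm makes 3 recursive calls at each level.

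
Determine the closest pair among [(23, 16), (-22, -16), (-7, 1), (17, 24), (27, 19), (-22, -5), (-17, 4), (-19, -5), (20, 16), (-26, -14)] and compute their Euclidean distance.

Computing all pairwise distances among 10 points:

d((23, 16), (-22, -16)) = 55.2178
d((23, 16), (-7, 1)) = 33.541
d((23, 16), (17, 24)) = 10.0
d((23, 16), (27, 19)) = 5.0
d((23, 16), (-22, -5)) = 49.6588
d((23, 16), (-17, 4)) = 41.7612
d((23, 16), (-19, -5)) = 46.9574
d((23, 16), (20, 16)) = 3.0 <-- minimum
d((23, 16), (-26, -14)) = 57.4543
d((-22, -16), (-7, 1)) = 22.6716
d((-22, -16), (17, 24)) = 55.8659
d((-22, -16), (27, 19)) = 60.2163
d((-22, -16), (-22, -5)) = 11.0
d((-22, -16), (-17, 4)) = 20.6155
d((-22, -16), (-19, -5)) = 11.4018
d((-22, -16), (20, 16)) = 52.8015
d((-22, -16), (-26, -14)) = 4.4721
d((-7, 1), (17, 24)) = 33.2415
d((-7, 1), (27, 19)) = 38.4708
d((-7, 1), (-22, -5)) = 16.1555
d((-7, 1), (-17, 4)) = 10.4403
d((-7, 1), (-19, -5)) = 13.4164
d((-7, 1), (20, 16)) = 30.8869
d((-7, 1), (-26, -14)) = 24.2074
d((17, 24), (27, 19)) = 11.1803
d((17, 24), (-22, -5)) = 48.6004
d((17, 24), (-17, 4)) = 39.4462
d((17, 24), (-19, -5)) = 46.2277
d((17, 24), (20, 16)) = 8.544
d((17, 24), (-26, -14)) = 57.3847
d((27, 19), (-22, -5)) = 54.5619
d((27, 19), (-17, 4)) = 46.4866
d((27, 19), (-19, -5)) = 51.8845
d((27, 19), (20, 16)) = 7.6158
d((27, 19), (-26, -14)) = 62.434
d((-22, -5), (-17, 4)) = 10.2956
d((-22, -5), (-19, -5)) = 3.0 <-- minimum
d((-22, -5), (20, 16)) = 46.9574
d((-22, -5), (-26, -14)) = 9.8489
d((-17, 4), (-19, -5)) = 9.2195
d((-17, 4), (20, 16)) = 38.8973
d((-17, 4), (-26, -14)) = 20.1246
d((-19, -5), (20, 16)) = 44.2945
d((-19, -5), (-26, -14)) = 11.4018
d((20, 16), (-26, -14)) = 54.9181

Minimum distance: 3.0 (tie among 2 pairs: (23, 16) and (20, 16); (-22, -5) and (-19, -5))

The minimum Euclidean distance is 3.0. There is a tie: 2 pairs achieve this minimum — (23, 16) and (20, 16); (-22, -5) and (-19, -5). Any of these is a valid closest pair. For 10 points, brute-force pairwise comparison is shown above. For large n, the divide-and-conquer algorithm (sort by x, recurse on halves, check the dividing strip) achieves O(n log n).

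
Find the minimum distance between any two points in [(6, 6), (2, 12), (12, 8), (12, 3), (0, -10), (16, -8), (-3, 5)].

Computing all pairwise distances among 7 points:

d((6, 6), (2, 12)) = 7.2111
d((6, 6), (12, 8)) = 6.3246
d((6, 6), (12, 3)) = 6.7082
d((6, 6), (0, -10)) = 17.088
d((6, 6), (16, -8)) = 17.2047
d((6, 6), (-3, 5)) = 9.0554
d((2, 12), (12, 8)) = 10.7703
d((2, 12), (12, 3)) = 13.4536
d((2, 12), (0, -10)) = 22.0907
d((2, 12), (16, -8)) = 24.4131
d((2, 12), (-3, 5)) = 8.6023
d((12, 8), (12, 3)) = 5.0 <-- minimum
d((12, 8), (0, -10)) = 21.6333
d((12, 8), (16, -8)) = 16.4924
d((12, 8), (-3, 5)) = 15.2971
d((12, 3), (0, -10)) = 17.6918
d((12, 3), (16, -8)) = 11.7047
d((12, 3), (-3, 5)) = 15.1327
d((0, -10), (16, -8)) = 16.1245
d((0, -10), (-3, 5)) = 15.2971
d((16, -8), (-3, 5)) = 23.0217

Closest pair: (12, 8) and (12, 3) with distance 5.0

The closest pair is (12, 8) and (12, 3) with Euclidean distance 5.0. For 7 points, brute-force pairwise comparison is shown above. For large n, the divide-and-conquer algorithm (sort by x, recurse on halves, check the dividing strip) achieves O(n log n).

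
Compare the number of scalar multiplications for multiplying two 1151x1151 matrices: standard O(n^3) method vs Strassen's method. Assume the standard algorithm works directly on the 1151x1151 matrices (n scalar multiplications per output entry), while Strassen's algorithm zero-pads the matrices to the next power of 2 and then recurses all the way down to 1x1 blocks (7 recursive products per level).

Matrix multiplication for 1151x1151 matrices:

Strassen's algorithm requires power-of-2 dimensions. Pad 1151x1151 to 2048x2048 (next power of 2).

Standard algorithm: 1151^3 = 1524845951 multiplications
Strassen's algorithm: 7^(log2(2048)) = 7^11 = 1977326743 multiplications
Difference: 1524845951 - 1977326743 = -452480792 (Strassen uses MORE here due to padding overhead — for small or just-over-power-of-2 n, padding can outweigh the per-level savings)

Standard: 1524845951 multiplications (1151^3). Strassen: 1977326743 multiplications (7^11, after padding to 2048x2048). Strassen reduces 8 recursive multiplications to 7 at each level.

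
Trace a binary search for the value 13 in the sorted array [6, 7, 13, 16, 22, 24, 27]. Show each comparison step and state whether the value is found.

Binary search for 13 in [6, 7, 13, 16, 22, 24, 27]:

lo=0, hi=6, mid=3, arr[mid]=16 -> 16 > 13, search left half
lo=0, hi=2, mid=1, arr[mid]=7 -> 7 < 13, search right half
lo=2, hi=2, mid=2, arr[mid]=13 -> Found target at index 2!

Binary search finds 13 at index 2 after 3 comparisons. The search repeatedly halves the search space by comparing with the middle element.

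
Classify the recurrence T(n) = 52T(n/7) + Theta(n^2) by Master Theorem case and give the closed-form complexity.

Master Theorem for T(n) = 52T(n/7) + O(n^2):

a = 52, b = 7, c = 2
log_b(a) = log_7(52) = 2.0305

Case 1: c = 2 < log_7(52) = 2.0305
T(n) = O(n^(log_7 52))

For T(n) = 52T(n/7) + O(n^2): log_7(52) = 2.0305. This is Case 1 of the Master Theorem (c < log_b(a), work dominated by leaves), giving O(n^(log_7 52)).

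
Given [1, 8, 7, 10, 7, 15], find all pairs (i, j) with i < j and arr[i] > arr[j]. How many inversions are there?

Finding inversions in [1, 8, 7, 10, 7, 15]:

(1, 2): arr[1]=8 > arr[2]=7
(1, 4): arr[1]=8 > arr[4]=7
(3, 4): arr[3]=10 > arr[4]=7

Total inversions: 3

The array has 3 inversion(s): (1,2), (1,4), (3,4). Each pair (i,j) satisfies i < j and arr[i] > arr[j].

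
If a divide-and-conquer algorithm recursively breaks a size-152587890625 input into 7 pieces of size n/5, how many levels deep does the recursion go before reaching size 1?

For divide and conquer with division factor 5:

Problem sizes at each level:
Level 0: 152587890625
Level 1: 30517578125
Level 2: 6103515625
Level 3: 1220703125
Level 4: 244140625
Level 5: 48828125
Level 6: 9765625
Level 7: 1953125
Level 8: 390625
Level 9: 78125
Level 10: 15625
Level 11: 3125
Level 12: 625
Level 13: 125
Level 14: 25
Level 15: 5
Level 16: 1

The root is level 0 and the size-1 base case is level 16 (the tree spans levels 0 through 16, i.e. 17 levels counting the root), so the depth is the number of divisions: log_5(152587890625) = 16

The recursion tree depth is log_5(152587890625) = 16. At each level, the problem size is divided by 5, so it takes 16 divisions to reduce to a base case of size 1. The algorithm makes 7 recursive calls at each level.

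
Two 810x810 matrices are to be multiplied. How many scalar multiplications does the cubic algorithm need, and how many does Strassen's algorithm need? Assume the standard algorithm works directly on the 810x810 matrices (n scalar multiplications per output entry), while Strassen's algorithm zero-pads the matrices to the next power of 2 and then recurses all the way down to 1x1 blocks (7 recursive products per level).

Matrix multiplication for 810x810 matrices:

Strassen's algorithm requires power-of-2 dimensions. Pad 810x810 to 1024x1024 (next power of 2).

Standard algorithm: 810^3 = 531441000 multiplications
Strassen's algorithm: 7^(log2(1024)) = 7^10 = 282475249 multiplications
Savings: 531441000 - 282475249 = 248965751 multiplications

Standard: 531441000 multiplications (810^3). Strassen: 282475249 multiplications (7^10, after padding to 1024x1024). Strassen reduces 8 recursive multiplications to 7 at each level.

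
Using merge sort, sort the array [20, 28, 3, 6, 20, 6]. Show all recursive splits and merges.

Merge sort trace:

Split: [20, 28, 3, 6, 20, 6] -> [20, 28, 3] and [6, 20, 6]
  Split: [20, 28, 3] -> [20] and [28, 3]
    Split: [28, 3] -> [28] and [3]
    Merge: [28] + [3] -> [3, 28]
  Merge: [20] + [3, 28] -> [3, 20, 28]
  Split: [6, 20, 6] -> [6] and [20, 6]
    Split: [20, 6] -> [20] and [6]
    Merge: [20] + [6] -> [6, 20]
  Merge: [6] + [6, 20] -> [6, 6, 20]
Merge: [3, 20, 28] + [6, 6, 20] -> [3, 6, 6, 20, 20, 28]

Final sorted array: [3, 6, 6, 20, 20, 28]

The merge sort proceeds by recursively splitting the array and merging sorted halves.
After all merges, the sorted array is [3, 6, 6, 20, 20, 28].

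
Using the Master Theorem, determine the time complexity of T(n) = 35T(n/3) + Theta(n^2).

Master Theorem for T(n) = 35T(n/3) + O(n^2):

a = 35, b = 3, c = 2
log_b(a) = log_3(35) = 3.2362

Case 1: c = 2 < log_3(35) = 3.2362
T(n) = O(n^(log_3 35))

For T(n) = 35T(n/3) + O(n^2): log_3(35) = 3.2362. This is Case 1 of the Master Theorem (c < log_b(a), work dominated by leaves), giving O(n^(log_3 35)).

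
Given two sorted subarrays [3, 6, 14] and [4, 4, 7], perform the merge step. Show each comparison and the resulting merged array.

Merging process:

Compare 3 vs 4: take 3 from left. Merged: [3]
Compare 6 vs 4: take 4 from right. Merged: [3, 4]
Compare 6 vs 4: take 4 from right. Merged: [3, 4, 4]
Compare 6 vs 7: take 6 from left. Merged: [3, 4, 4, 6]
Compare 14 vs 7: take 7 from right. Merged: [3, 4, 4, 6, 7]
Append remaining from left: [14]. Merged: [3, 4, 4, 6, 7, 14]

Final merged array: [3, 4, 4, 6, 7, 14]
Total comparisons: 5

The merged array is [3, 4, 4, 6, 7, 14], requiring 5 comparisons. The merge step runs in O(n) time where n is the total number of elements.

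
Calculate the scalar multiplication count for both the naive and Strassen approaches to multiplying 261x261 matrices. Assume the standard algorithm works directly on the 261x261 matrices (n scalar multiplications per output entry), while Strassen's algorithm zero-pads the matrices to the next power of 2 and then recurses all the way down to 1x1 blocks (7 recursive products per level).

Matrix multiplication for 261x261 matrices:

Strassen's algorithm requires power-of-2 dimensions. Pad 261x261 to 512x512 (next power of 2).

Standard algorithm: 261^3 = 17779581 multiplications
Strassen's algorithm: 7^(log2(512)) = 7^9 = 40353607 multiplications
Difference: 17779581 - 40353607 = -22574026 (Strassen uses MORE here due to padding overhead — for small or just-over-power-of-2 n, padding can outweigh the per-level savings)

Standard: 17779581 multiplications (261^3). Strassen: 40353607 multiplications (7^9, after padding to 512x512). Strassen reduces 8 recursive multiplications to 7 at each level.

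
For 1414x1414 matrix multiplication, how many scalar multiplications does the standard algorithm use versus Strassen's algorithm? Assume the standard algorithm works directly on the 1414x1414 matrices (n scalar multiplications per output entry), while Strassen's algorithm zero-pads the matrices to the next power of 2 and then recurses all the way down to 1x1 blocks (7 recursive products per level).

Matrix multiplication for 1414x1414 matrices:

Strassen's algorithm requires power-of-2 dimensions. Pad 1414x1414 to 2048x2048 (next power of 2).

Standard algorithm: 1414^3 = 2827145944 multiplications
Strassen's algorithm: 7^(log2(2048)) = 7^11 = 1977326743 multiplications
Savings: 2827145944 - 1977326743 = 849819201 multiplications

Standard: 2827145944 multiplications (1414^3). Strassen: 1977326743 multiplications (7^11, after padding to 2048x2048). Strassen reduces 8 recursive multiplications to 7 at each level.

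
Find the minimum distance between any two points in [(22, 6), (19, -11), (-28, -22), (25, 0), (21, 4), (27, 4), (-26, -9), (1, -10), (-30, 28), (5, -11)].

Computing all pairwise distances among 10 points:

d((22, 6), (19, -11)) = 17.2627
d((22, 6), (-28, -22)) = 57.3062
d((22, 6), (25, 0)) = 6.7082
d((22, 6), (21, 4)) = 2.2361 <-- minimum
d((22, 6), (27, 4)) = 5.3852
d((22, 6), (-26, -9)) = 50.2892
d((22, 6), (1, -10)) = 26.4008
d((22, 6), (-30, 28)) = 56.4624
d((22, 6), (5, -11)) = 24.0416
d((19, -11), (-28, -22)) = 48.2701
d((19, -11), (25, 0)) = 12.53
d((19, -11), (21, 4)) = 15.1327
d((19, -11), (27, 4)) = 17.0
d((19, -11), (-26, -9)) = 45.0444
d((19, -11), (1, -10)) = 18.0278
d((19, -11), (-30, 28)) = 62.6259
d((19, -11), (5, -11)) = 14.0
d((-28, -22), (25, 0)) = 57.3847
d((-28, -22), (21, 4)) = 55.4707
d((-28, -22), (27, 4)) = 60.8358
d((-28, -22), (-26, -9)) = 13.1529
d((-28, -22), (1, -10)) = 31.3847
d((-28, -22), (-30, 28)) = 50.04
d((-28, -22), (5, -11)) = 34.7851
d((25, 0), (21, 4)) = 5.6569
d((25, 0), (27, 4)) = 4.4721
d((25, 0), (-26, -9)) = 51.788
d((25, 0), (1, -10)) = 26.0
d((25, 0), (-30, 28)) = 61.7171
d((25, 0), (5, -11)) = 22.8254
d((21, 4), (27, 4)) = 6.0
d((21, 4), (-26, -9)) = 48.7647
d((21, 4), (1, -10)) = 24.4131
d((21, 4), (-30, 28)) = 56.3649
d((21, 4), (5, -11)) = 21.9317
d((27, 4), (-26, -9)) = 54.5711
d((27, 4), (1, -10)) = 29.5296
d((27, 4), (-30, 28)) = 61.8466
d((27, 4), (5, -11)) = 26.6271
d((-26, -9), (1, -10)) = 27.0185
d((-26, -9), (-30, 28)) = 37.2156
d((-26, -9), (5, -11)) = 31.0644
d((1, -10), (-30, 28)) = 49.0408
d((1, -10), (5, -11)) = 4.1231
d((-30, 28), (5, -11)) = 52.4023

Closest pair: (22, 6) and (21, 4) with distance 2.2361

The closest pair is (22, 6) and (21, 4) with Euclidean distance 2.2361. For 10 points, brute-force pairwise comparison is shown above. For large n, the divide-and-conquer algorithm (sort by x, recurse on halves, check the dividing strip) achieves O(n log n).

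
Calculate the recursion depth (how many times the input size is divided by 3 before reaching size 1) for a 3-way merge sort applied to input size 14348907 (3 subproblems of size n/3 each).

For divide and conquer with division factor 3:

Problem sizes at each level:
Level 0: 14348907
Level 1: 4782969
Level 2: 1594323
Level 3: 531441
Level 4: 177147
Level 5: 59049
Level 6: 19683
Level 7: 6561
Level 8: 2187
Level 9: 729
Level 10: 243
Level 11: 81
Level 12: 27
Level 13: 9
Level 14: 3
Level 15: 1

The root is level 0 and the size-1 base case is level 15 (the tree spans levels 0 through 15, i.e. 16 levels counting the root), so the depth is the number of divisions: log_3(14348907) = 15

The recursion tree depth is log_3(14348907) = 15. At each level, the problem size is divided by 3, so it takes 15 divisions to reduce to a base case of size 1. The algorithm makes 3 recursive calls at each level.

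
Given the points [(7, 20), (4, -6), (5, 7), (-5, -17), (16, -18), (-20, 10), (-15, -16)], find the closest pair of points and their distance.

Computing all pairwise distances among 7 points:

d((7, 20), (4, -6)) = 26.1725
d((7, 20), (5, 7)) = 13.1529
d((7, 20), (-5, -17)) = 38.8973
d((7, 20), (16, -18)) = 39.0512
d((7, 20), (-20, 10)) = 28.7924
d((7, 20), (-15, -16)) = 42.19
d((4, -6), (5, 7)) = 13.0384
d((4, -6), (-5, -17)) = 14.2127
d((4, -6), (16, -18)) = 16.9706
d((4, -6), (-20, 10)) = 28.8444
d((4, -6), (-15, -16)) = 21.4709
d((5, 7), (-5, -17)) = 26.0
d((5, 7), (16, -18)) = 27.313
d((5, 7), (-20, 10)) = 25.1794
d((5, 7), (-15, -16)) = 30.4795
d((-5, -17), (16, -18)) = 21.0238
d((-5, -17), (-20, 10)) = 30.8869
d((-5, -17), (-15, -16)) = 10.0499 <-- minimum
d((16, -18), (-20, 10)) = 45.607
d((16, -18), (-15, -16)) = 31.0644
d((-20, 10), (-15, -16)) = 26.4764

Closest pair: (-5, -17) and (-15, -16) with distance 10.0499

The closest pair is (-5, -17) and (-15, -16) with Euclidean distance 10.0499. For 7 points, brute-force pairwise comparison is shown above. For large n, the divide-and-conquer algorithm (sort by x, recurse on halves, check the dividing strip) achieves O(n log n).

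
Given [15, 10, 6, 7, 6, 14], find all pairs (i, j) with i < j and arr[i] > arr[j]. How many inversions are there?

Finding inversions in [15, 10, 6, 7, 6, 14]:

(0, 1): arr[0]=15 > arr[1]=10
(0, 2): arr[0]=15 > arr[2]=6
(0, 3): arr[0]=15 > arr[3]=7
(0, 4): arr[0]=15 > arr[4]=6
(0, 5): arr[0]=15 > arr[5]=14
(1, 2): arr[1]=10 > arr[2]=6
(1, 3): arr[1]=10 > arr[3]=7
(1, 4): arr[1]=10 > arr[4]=6
(3, 4): arr[3]=7 > arr[4]=6

Total inversions: 9

The array has 9 inversion(s): (0,1), (0,2), (0,3), (0,4), (0,5), (1,2), (1,3), (1,4), (3,4). Each pair (i,j) satisfies i < j and arr[i] > arr[j].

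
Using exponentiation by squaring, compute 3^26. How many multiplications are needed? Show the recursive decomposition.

Computing 3^26 by squaring (build up from 3^1; each line after the first costs one multiplication):

3^1 = 3
3^2 = (3^1)^2 = 3^2 = 9
3^3 = 3 * 3^2 = 3 * 9 = 27
3^6 = (3^3)^2 = 27^2 = 729
3^12 = (3^6)^2 = 729^2 = 531441
3^13 = 3 * 3^12 = 3 * 531441 = 1594323
3^26 = (3^13)^2 = 1594323^2 = 2541865828329

Result: 2541865828329
Multiplications needed: 6 (6 lines after 3^1)

3^26 = 2541865828329. Using exponentiation by squaring, this requires 6 multiplications. The key idea: if the exponent is even, square the half-power; if odd, multiply by the base once.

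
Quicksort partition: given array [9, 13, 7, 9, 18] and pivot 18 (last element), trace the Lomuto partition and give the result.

Lomuto partition with pivot = 18:

Initial array: [9, 13, 7, 9, 18]

arr[0]=9 <= 18: swap with position 0, array becomes [9, 13, 7, 9, 18]
arr[1]=13 <= 18: swap with position 1, array becomes [9, 13, 7, 9, 18]
arr[2]=7 <= 18: swap with position 2, array becomes [9, 13, 7, 9, 18]
arr[3]=9 <= 18: swap with position 3, array becomes [9, 13, 7, 9, 18]

Place pivot at position 4: [9, 13, 7, 9, 18]
Pivot position: 4

After partitioning with pivot 18, the array becomes [9, 13, 7, 9, 18]. The pivot is placed at index 4. All elements to the left of the pivot are <= 18, and all elements to the right are > 18.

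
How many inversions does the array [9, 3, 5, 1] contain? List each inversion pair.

Finding inversions in [9, 3, 5, 1]:

(0, 1): arr[0]=9 > arr[1]=3
(0, 2): arr[0]=9 > arr[2]=5
(0, 3): arr[0]=9 > arr[3]=1
(1, 3): arr[1]=3 > arr[3]=1
(2, 3): arr[2]=5 > arr[3]=1

Total inversions: 5

The array has 5 inversion(s): (0,1), (0,2), (0,3), (1,3), (2,3). Each pair (i,j) satisfies i < j and arr[i] > arr[j].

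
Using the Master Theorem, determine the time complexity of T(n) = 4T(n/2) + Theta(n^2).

Master Theorem for T(n) = 4T(n/2) + O(n^2):

a = 4, b = 2, c = 2
log_b(a) = log_2(4) = 2.0000

Case 2: c = 2 = log_2(4) = 2.0000
T(n) = O(n^2 log n) = O(n^2 log n)

For T(n) = 4T(n/2) + O(n^2): log_2(4) = 2.0000. This is Case 2 of the Master Theorem (c = log_b(a), equal work at all levels), giving O(n^2 log n).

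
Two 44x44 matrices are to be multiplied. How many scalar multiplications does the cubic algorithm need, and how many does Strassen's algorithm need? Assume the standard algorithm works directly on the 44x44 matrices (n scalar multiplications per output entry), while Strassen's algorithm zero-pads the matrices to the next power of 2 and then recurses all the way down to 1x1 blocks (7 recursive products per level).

Matrix multiplication for 44x44 matrices:

Strassen's algorithm requires power-of-2 dimensions. Pad 44x44 to 64x64 (next power of 2).

Standard algorithm: 44^3 = 85184 multiplications
Strassen's algorithm: 7^(log2(64)) = 7^6 = 117649 multiplications
Difference: 85184 - 117649 = -32465 (Strassen uses MORE here due to padding overhead — for small or just-over-power-of-2 n, padding can outweigh the per-level savings)

Standard: 85184 multiplications (44^3). Strassen: 117649 multiplications (7^6, after padding to 64x64). Strassen reduces 8 recursive multiplications to 7 at each level.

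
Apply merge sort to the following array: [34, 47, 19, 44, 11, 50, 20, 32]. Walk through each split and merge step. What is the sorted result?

Merge sort trace:

Split: [34, 47, 19, 44, 11, 50, 20, 32] -> [34, 47, 19, 44] and [11, 50, 20, 32]
  Split: [34, 47, 19, 44] -> [34, 47] and [19, 44]
    Split: [34, 47] -> [34] and [47]
    Merge: [34] + [47] -> [34, 47]
    Split: [19, 44] -> [19] and [44]
    Merge: [19] + [44] -> [19, 44]
  Merge: [34, 47] + [19, 44] -> [19, 34, 44, 47]
  Split: [11, 50, 20, 32] -> [11, 50] and [20, 32]
    Split: [11, 50] -> [11] and [50]
    Merge: [11] + [50] -> [11, 50]
    Split: [20, 32] -> [20] and [32]
    Merge: [20] + [32] -> [20, 32]
  Merge: [11, 50] + [20, 32] -> [11, 20, 32, 50]
Merge: [19, 34, 44, 47] + [11, 20, 32, 50] -> [11, 19, 20, 32, 34, 44, 47, 50]

Final sorted array: [11, 19, 20, 32, 34, 44, 47, 50]

The merge sort proceeds by recursively splitting the array and merging sorted halves.
After all merges, the sorted array is [11, 19, 20, 32, 34, 44, 47, 50].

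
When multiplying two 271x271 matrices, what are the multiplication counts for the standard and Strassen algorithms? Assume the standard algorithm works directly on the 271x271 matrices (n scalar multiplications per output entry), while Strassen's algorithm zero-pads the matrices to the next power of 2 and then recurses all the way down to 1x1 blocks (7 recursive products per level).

Matrix multiplication for 271x271 matrices:

Strassen's algorithm requires power-of-2 dimensions. Pad 271x271 to 512x512 (next power of 2).

Standard algorithm: 271^3 = 19902511 multiplications
Strassen's algorithm: 7^(log2(512)) = 7^9 = 40353607 multiplications
Difference: 19902511 - 40353607 = -20451096 (Strassen uses MORE here due to padding overhead — for small or just-over-power-of-2 n, padding can outweigh the per-level savings)

Standard: 19902511 multiplications (271^3). Strassen: 40353607 multiplications (7^9, after padding to 512x512). Strassen reduces 8 recursive multiplications to 7 at each level.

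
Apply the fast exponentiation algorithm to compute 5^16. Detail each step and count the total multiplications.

Computing 5^16 by squaring (build up from 5^1; each line after the first costs one multiplication):

5^1 = 5
5^2 = (5^1)^2 = 5^2 = 25
5^4 = (5^2)^2 = 25^2 = 625
5^8 = (5^4)^2 = 625^2 = 390625
5^16 = (5^8)^2 = 390625^2 = 152587890625

Result: 152587890625
Multiplications needed: 4 (4 lines after 5^1)

5^16 = 152587890625. Using exponentiation by squaring, this requires 4 multiplications. The key idea: if the exponent is even, square the half-power; if odd, multiply by the base once.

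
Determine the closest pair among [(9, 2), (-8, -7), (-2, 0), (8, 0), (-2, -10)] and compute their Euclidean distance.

Computing all pairwise distances among 5 points:

d((9, 2), (-8, -7)) = 19.2354
d((9, 2), (-2, 0)) = 11.1803
d((9, 2), (8, 0)) = 2.2361 <-- minimum
d((9, 2), (-2, -10)) = 16.2788
d((-8, -7), (-2, 0)) = 9.2195
d((-8, -7), (8, 0)) = 17.4642
d((-8, -7), (-2, -10)) = 6.7082
d((-2, 0), (8, 0)) = 10.0
d((-2, 0), (-2, -10)) = 10.0
d((8, 0), (-2, -10)) = 14.1421

Closest pair: (9, 2) and (8, 0) with distance 2.2361

The closest pair is (9, 2) and (8, 0) with Euclidean distance 2.2361. For 5 points, brute-force pairwise comparison is shown above. For large n, the divide-and-conquer algorithm (sort by x, recurse on halves, check the dividing strip) achieves O(n log n).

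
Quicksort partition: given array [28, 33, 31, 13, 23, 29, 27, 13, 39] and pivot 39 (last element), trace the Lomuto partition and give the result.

Lomuto partition with pivot = 39:

Initial array: [28, 33, 31, 13, 23, 29, 27, 13, 39]

arr[0]=28 <= 39: swap with position 0, array becomes [28, 33, 31, 13, 23, 29, 27, 13, 39]
arr[1]=33 <= 39: swap with position 1, array becomes [28, 33, 31, 13, 23, 29, 27, 13, 39]
arr[2]=31 <= 39: swap with position 2, array becomes [28, 33, 31, 13, 23, 29, 27, 13, 39]
arr[3]=13 <= 39: swap with position 3, array becomes [28, 33, 31, 13, 23, 29, 27, 13, 39]
arr[4]=23 <= 39: swap with position 4, array becomes [28, 33, 31, 13, 23, 29, 27, 13, 39]
arr[5]=29 <= 39: swap with position 5, array becomes [28, 33, 31, 13, 23, 29, 27, 13, 39]
arr[6]=27 <= 39: swap with position 6, array becomes [28, 33, 31, 13, 23, 29, 27, 13, 39]
arr[7]=13 <= 39: swap with position 7, array becomes [28, 33, 31, 13, 23, 29, 27, 13, 39]

Place pivot at position 8: [28, 33, 31, 13, 23, 29, 27, 13, 39]
Pivot position: 8

After partitioning with pivot 39, the array becomes [28, 33, 31, 13, 23, 29, 27, 13, 39]. The pivot is placed at index 8. All elements to the left of the pivot are <= 39, and all elements to the right are > 39.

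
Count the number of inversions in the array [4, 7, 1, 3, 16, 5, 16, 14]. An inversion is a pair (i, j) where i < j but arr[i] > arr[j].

Finding inversions in [4, 7, 1, 3, 16, 5, 16, 14]:

(0, 2): arr[0]=4 > arr[2]=1
(0, 3): arr[0]=4 > arr[3]=3
(1, 2): arr[1]=7 > arr[2]=1
(1, 3): arr[1]=7 > arr[3]=3
(1, 5): arr[1]=7 > arr[5]=5
(4, 5): arr[4]=16 > arr[5]=5
(4, 7): arr[4]=16 > arr[7]=14
(6, 7): arr[6]=16 > arr[7]=14

Total inversions: 8

The array has 8 inversion(s): (0,2), (0,3), (1,2), (1,3), (1,5), (4,5), (4,7), (6,7). Each pair (i,j) satisfies i < j and arr[i] > arr[j].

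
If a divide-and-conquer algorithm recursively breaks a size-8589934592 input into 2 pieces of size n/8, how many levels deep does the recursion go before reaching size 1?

For divide and conquer with division factor 8:

Problem sizes at each level:
Level 0: 8589934592
Level 1: 1073741824
Level 2: 134217728
Level 3: 16777216
Level 4: 2097152
Level 5: 262144
Level 6: 32768
Level 7: 4096
Level 8: 512
Level 9: 64
Level 10: 8
Level 11: 1

The root is level 0 and the size-1 base case is level 11 (the tree spans levels 0 through 11, i.e. 12 levels counting the root), so the depth is the number of divisions: log_8(8589934592) = 11

The recursion tree depth is log_8(8589934592) = 11. At each level, the problem size is divided by 8, so it takes 11 divisions to reduce to a base case of size 1. The algorithm makes 2 recursive calls at each level.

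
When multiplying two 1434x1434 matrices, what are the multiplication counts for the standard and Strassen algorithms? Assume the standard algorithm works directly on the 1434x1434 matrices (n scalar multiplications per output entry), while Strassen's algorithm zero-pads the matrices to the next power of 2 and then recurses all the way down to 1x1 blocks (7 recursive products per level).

Matrix multiplication for 1434x1434 matrices:

Strassen's algorithm requires power-of-2 dimensions. Pad 1434x1434 to 2048x2048 (next power of 2).

Standard algorithm: 1434^3 = 2948814504 multiplications
Strassen's algorithm: 7^(log2(2048)) = 7^11 = 1977326743 multiplications
Savings: 2948814504 - 1977326743 = 971487761 multiplications

Standard: 2948814504 multiplications (1434^3). Strassen: 1977326743 multiplications (7^11, after padding to 2048x2048). Strassen reduces 8 recursive multiplications to 7 at each level.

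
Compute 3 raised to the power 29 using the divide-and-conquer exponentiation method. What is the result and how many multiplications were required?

Computing 3^29 by squaring (build up from 3^1; each line after the first costs one multiplication):

3^1 = 3
3^2 = (3^1)^2 = 3^2 = 9
3^3 = 3 * 3^2 = 3 * 9 = 27
3^6 = (3^3)^2 = 27^2 = 729
3^7 = 3 * 3^6 = 3 * 729 = 2187
3^14 = (3^7)^2 = 2187^2 = 4782969
3^28 = (3^14)^2 = 4782969^2 = 22876792454961
3^29 = 3 * 3^28 = 3 * 22876792454961 = 68630377364883

Result: 68630377364883
Multiplications needed: 7 (7 lines after 3^1)

3^29 = 68630377364883. Using exponentiation by squaring, this requires 7 multiplications. The key idea: if the exponent is even, square the half-power; if odd, multiply by the base once.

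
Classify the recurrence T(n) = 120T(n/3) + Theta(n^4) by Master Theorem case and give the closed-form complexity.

Master Theorem for T(n) = 120T(n/3) + O(n^4):

a = 120, b = 3, c = 4
log_b(a) = log_3(120) = 4.3578

Case 1: c = 4 < log_3(120) = 4.3578
T(n) = O(n^(log_3 120))

For T(n) = 120T(n/3) + O(n^4): log_3(120) = 4.3578. This is Case 1 of the Master Theorem (c < log_b(a), work dominated by leaves), giving O(n^(log_3 120)).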